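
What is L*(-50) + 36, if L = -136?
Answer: 6836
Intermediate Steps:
L*(-50) + 36 = -136*(-50) + 36 = 6800 + 36 = 6836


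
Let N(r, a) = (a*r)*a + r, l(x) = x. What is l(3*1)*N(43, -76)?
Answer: 745233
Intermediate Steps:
N(r, a) = r + r*a**2 (N(r, a) = r*a**2 + r = r + r*a**2)
l(3*1)*N(43, -76) = (3*1)*(43*(1 + (-76)**2)) = 3*(43*(1 + 5776)) = 3*(43*5777) = 3*248411 = 745233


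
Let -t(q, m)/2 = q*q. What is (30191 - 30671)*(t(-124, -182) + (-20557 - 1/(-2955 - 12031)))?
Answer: 184540001520/7493 ≈ 2.4628e+7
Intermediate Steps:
t(q, m) = -2*q**2 (t(q, m) = -2*q*q = -2*q**2)
(30191 - 30671)*(t(-124, -182) + (-20557 - 1/(-2955 - 12031))) = (30191 - 30671)*(-2*(-124)**2 + (-20557 - 1/(-2955 - 12031))) = -480*(-2*15376 + (-20557 - 1/(-14986))) = -480*(-30752 + (-20557 - 1*(-1/14986))) = -480*(-30752 + (-20557 + 1/14986)) = -480*(-30752 - 308067201/14986) = -480*(-768916673/14986) = 184540001520/7493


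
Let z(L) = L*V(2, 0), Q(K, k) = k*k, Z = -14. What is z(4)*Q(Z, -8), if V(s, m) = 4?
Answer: 1024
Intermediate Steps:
Q(K, k) = k²
z(L) = 4*L (z(L) = L*4 = 4*L)
z(4)*Q(Z, -8) = (4*4)*(-8)² = 16*64 = 1024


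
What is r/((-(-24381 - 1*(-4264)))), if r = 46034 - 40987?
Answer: 5047/20117 ≈ 0.25088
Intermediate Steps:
r = 5047
r/((-(-24381 - 1*(-4264)))) = 5047/((-(-24381 - 1*(-4264)))) = 5047/((-(-24381 + 4264))) = 5047/((-1*(-20117))) = 5047/20117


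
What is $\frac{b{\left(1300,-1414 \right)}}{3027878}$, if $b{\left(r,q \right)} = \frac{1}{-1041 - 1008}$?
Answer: $- \frac{1}{6204122022} \approx -1.6118 \cdot 10^{-10}$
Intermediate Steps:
$b{\left(r,q \right)} = - \frac{1}{2049}$ ($b{\left(r,q \right)} = \frac{1}{-2049} = - \frac{1}{2049}$)
$\frac{b{\left(1300,-1414 \right)}}{3027878} = - \frac{1}{2049 \cdot 3027878} = \left(- \frac{1}{2049}\right) \frac{1}{3027878} = - \frac{1}{6204122022}$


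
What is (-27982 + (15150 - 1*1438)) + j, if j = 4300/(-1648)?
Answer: -5880315/412 ≈ -14273.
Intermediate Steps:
j = -1075/412 (j = 4300*(-1/1648) = -1075/412 ≈ -2.6092)
(-27982 + (15150 - 1*1438)) + j = (-27982 + (15150 - 1*1438)) - 1075/412 = (-27982 + (15150 - 1438)) - 1075/412 = (-27982 + 13712) - 1075/412 = -14270 - 1075/412 = -5880315/412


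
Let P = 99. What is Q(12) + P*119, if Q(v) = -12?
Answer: 11769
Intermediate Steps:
Q(12) + P*119 = -12 + 99*119 = -12 + 11781 = 11769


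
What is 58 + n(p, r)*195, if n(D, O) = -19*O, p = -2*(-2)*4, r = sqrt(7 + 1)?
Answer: 58 - 7410*sqrt(2) ≈ -10421.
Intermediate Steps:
r = 2*sqrt(2) (r = sqrt(8) = 2*sqrt(2) ≈ 2.8284)
p = 16 (p = 4*4 = 16)
58 + n(p, r)*195 = 58 - 38*sqrt(2)*195 = 58 - 7410*sqrt(2)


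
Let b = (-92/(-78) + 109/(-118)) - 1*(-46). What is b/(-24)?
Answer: -212869/110448 ≈ -1.9273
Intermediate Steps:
b = 212869/4602 (b = (-92*(-1/78) + 109*(-1/118)) + 46 = (46/39 - 109/118) + 46 = 1177/4602 + 46 = 212869/4602 ≈ 46.256)
b/(-24) = (212869/4602)/(-24) = (212869/4602)*(-1/24) = -212869/110448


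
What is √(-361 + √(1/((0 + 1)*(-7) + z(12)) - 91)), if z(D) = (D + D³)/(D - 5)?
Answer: √(-1032272641 + 1691*I*√260200934)/1691 ≈ 0.25101 + 19.002*I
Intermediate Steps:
z(D) = (D + D³)/(-5 + D)
√(-361 + √(1/((0 + 1)*(-7) + z(12)) - 91)) = √(-361 + √(1/((0 + 1)*(-7) + (12 + 12³)/(-5 + 12)) - 91)) = √(-361 + √(1/(1*(-7) + (12 + 1728)/7) - 91)) = √(-361 + √(1/(-7 + (⅐)*1740) - 91)) = √(-361 + √(1/(-7 + 1740/7) - 91)) = √(-361 + √(1/(1691/7) - 91)) = √(-361 + √(7/1691 - 91)) = √(-361 + √(-153874/1691)) = √(-361 + I*√260200934/1691)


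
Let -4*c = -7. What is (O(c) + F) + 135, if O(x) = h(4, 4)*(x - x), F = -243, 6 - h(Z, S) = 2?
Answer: -108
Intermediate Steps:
c = 7/4 (c = -¼*(-7) = 7/4 ≈ 1.7500)
h(Z, S) = 4 (h(Z, S) = 6 - 1*2 = 6 - 2 = 4)
O(x) = 0 (O(x) = 4*(x - x) = 4*0 = 0)
(O(c) + F) + 135 = (0 - 243) + 135 = -243 + 135 = -108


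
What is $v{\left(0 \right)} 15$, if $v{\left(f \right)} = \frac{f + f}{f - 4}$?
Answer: $0$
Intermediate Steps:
$v{\left(f \right)} = \frac{2 f}{-4 + f}$
$v{\left(0 \right)} 15 = 2 \cdot 0 \frac{1}{-4 + 0} \cdot 15 = 2 \cdot 0 \frac{1}{-4} \cdot 15 = 2 \cdot 0 \left(- \frac{1}{4}\right) 15 = 0 \cdot 15 = 0$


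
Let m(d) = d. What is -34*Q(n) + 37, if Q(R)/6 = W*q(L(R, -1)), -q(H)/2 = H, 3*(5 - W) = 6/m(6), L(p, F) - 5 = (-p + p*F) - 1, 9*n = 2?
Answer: 61261/9 ≈ 6806.8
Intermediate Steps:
n = 2/9 (n = (⅑)*2 = 2/9 ≈ 0.22222)
L(p, F) = 4 - p + F*p (L(p, F) = 5 + ((-p + p*F) - 1) = 5 + ((-p + F*p) - 1) = 5 + (-1 - p + F*p) = 4 - p + F*p)
W = 14/3 (W = 5 - 2/6 = 5 - ⅓*1 = 5 - ⅓ = 14/3 ≈ 4.6667)
q(H) = -2*H
Q(R) = -224 + 112*R (Q(R) = 6*(14*(-2*(4 - R - R))/3) = 6*(14*(-2*(4 - 2*R))/3) = 6*(14*(-8 + 4*R)/3) = 6*(-112/3 + 56*R/3) = -224 + 112*R)
-34*Q(n) + 37 = -34*(-224 + 112*(2/9)) + 37 = -34*(-224 + 224/9) + 37 = -34*(-1792/9) + 37 = 60928/9 + 37 = 61261/9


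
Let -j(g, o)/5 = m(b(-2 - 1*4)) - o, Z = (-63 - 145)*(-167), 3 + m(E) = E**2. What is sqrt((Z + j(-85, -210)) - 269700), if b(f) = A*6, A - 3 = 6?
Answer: I*sqrt(250579) ≈ 500.58*I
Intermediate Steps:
A = 9 (A = 3 + 6 = 9)
b(f) = 54 (b(f) = 9*6 = 54)
m(E) = -3 + E**2
Z = 34736 (Z = -208*(-167) = 34736)
j(g, o) = -14565 + 5*o (j(g, o) = -5*((-3 + 54**2) - o) = -5*((-3 + 2916) - o) = -5*(2913 - o) = -14565 + 5*o)
sqrt((Z + j(-85, -210)) - 269700) = sqrt((34736 + (-14565 + 5*(-210))) - 269700) = sqrt((34736 + (-14565 - 1050)) - 269700) = sqrt((34736 - 15615) - 269700) = sqrt(19121 - 269700) = sqrt(-250579) = I*sqrt(250579)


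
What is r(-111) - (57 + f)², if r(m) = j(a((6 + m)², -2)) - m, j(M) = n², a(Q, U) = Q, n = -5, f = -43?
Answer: -60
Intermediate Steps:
j(M) = 25 (j(M) = (-5)² = 25)
r(m) = 25 - m
r(-111) - (57 + f)² = (25 - 1*(-111)) - (57 - 43)² = (25 + 111) - 1*14² = 136 - 1*196 = 136 - 196 = -60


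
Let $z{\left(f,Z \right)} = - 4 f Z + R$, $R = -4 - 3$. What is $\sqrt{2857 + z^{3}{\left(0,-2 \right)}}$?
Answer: $\sqrt{2514} \approx 50.14$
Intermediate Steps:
$R = -7$ ($R = -4 - 3 = -7$)
$z{\left(f,Z \right)} = -7 - 4 Z f$ ($z{\left(f,Z \right)} = - 4 f Z - 7 = - 4 Z f - 7 = -7 - 4 Z f$)
$\sqrt{2857 + z^{3}{\left(0,-2 \right)}} = \sqrt{2857 + \left(-7 - \left(-8\right) 0\right)^{3}} = \sqrt{2857 + \left(-7 + 0\right)^{3}} = \sqrt{2857 + \left(-7\right)^{3}} = \sqrt{2857 - 343} = \sqrt{2514}$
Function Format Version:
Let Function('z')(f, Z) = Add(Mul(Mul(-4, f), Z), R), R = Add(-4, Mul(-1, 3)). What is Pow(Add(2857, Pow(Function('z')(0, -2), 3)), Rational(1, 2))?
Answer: Pow(2514, Rational(1, 2)) ≈ 50.140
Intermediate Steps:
R = -7 (R = Add(-4, -3) = -7)
Function('z')(f, Z) = Add(-7, Mul(-4, Z, f)) (Function('z')(f, Z) = Add(Mul(Mul(-4, f), Z), -7) = Add(Mul(-4, Z, f), -7) = Add(-7, Mul(-4, Z, f)))
Pow(Add(2857, Pow(Function('z')(0, -2), 3)), Rational(1, 2)) = Pow(Add(2857, Pow(Add(-7, Mul(-4, -2, 0)), 3)), Rational(1, 2)) = Pow(Add(2857, Pow(Add(-7, 0), 3)), Rational(1, 2)) = Pow(Add(2857, Pow(-7, 3)), Rational(1, 2)) = Pow(Add(2857, -343), Rational(1, 2)) = Pow(2514, Rational(1, 2))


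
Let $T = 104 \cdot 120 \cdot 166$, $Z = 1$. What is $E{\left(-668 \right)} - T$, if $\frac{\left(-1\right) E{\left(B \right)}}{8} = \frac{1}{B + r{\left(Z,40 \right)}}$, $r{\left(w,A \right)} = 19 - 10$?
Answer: $- \frac{1365237112}{659} \approx -2.0717 \cdot 10^{6}$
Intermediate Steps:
$r{\left(w,A \right)} = 9$ ($r{\left(w,A \right)} = 19 - 10 = 9$)
$E{\left(B \right)} = - \frac{8}{9 + B}$ ($E{\left(B \right)} = - \frac{8}{B + 9} = - \frac{8}{9 + B}$)
$T = 2071680$ ($T = 12480 \cdot 166 = 2071680$)
$E{\left(-668 \right)} - T = - \frac{8}{9 - 668} - 2071680 = - \frac{8}{-659} - 2071680 = \left(-8\right) \left(- \frac{1}{659}\right) - 2071680 = \frac{8}{659} - 2071680 = - \frac{1365237112}{659}$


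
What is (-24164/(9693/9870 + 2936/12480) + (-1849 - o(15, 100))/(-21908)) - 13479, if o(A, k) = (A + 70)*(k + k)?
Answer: -456185682432537/13687658332 ≈ -33328.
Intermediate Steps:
o(A, k) = 2*k*(70 + A) (o(A, k) = (70 + A)*(2*k) = 2*k*(70 + A))
(-24164/(9693/9870 + 2936/12480) + (-1849 - o(15, 100))/(-21908)) - 13479 = (-24164/(9693/9870 + 2936/12480) + (-1849 - 2*100*(70 + 15))/(-21908)) - 13479 = (-24164/(9693*(1/9870) + 2936*(1/12480)) + (-1849 - 2*100*85)*(-1/21908)) - 13479 = (-24164/(3231/3290 + 367/1560) + (-1849 - 1*17000)*(-1/21908)) - 13479 = (-24164/624779/513240 + (-1849 - 17000)*(-1/21908)) - 13479 = (-24164*513240/624779 - 18849*(-1/21908)) - 13479 = (-12401931360/624779 + 18849/21908) - 13479 = -271689735775509/13687658332 - 13479 = -456185682432537/13687658332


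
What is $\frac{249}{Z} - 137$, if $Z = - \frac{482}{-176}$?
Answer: $- \frac{11105}{241} \approx -46.079$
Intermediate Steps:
$Z = \frac{241}{88}$ ($Z = \left(-482\right) \left(- \frac{1}{176}\right) = \frac{241}{88} \approx 2.7386$)
$\frac{249}{Z} - 137 = \frac{249}{\frac{241}{88}} - 137 = 249 \cdot \frac{88}{241} - 137 = \frac{21912}{241} - 137 = - \frac{11105}{241}$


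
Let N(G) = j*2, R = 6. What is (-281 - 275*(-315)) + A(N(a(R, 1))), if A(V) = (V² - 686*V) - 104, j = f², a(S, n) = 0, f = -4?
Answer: 65312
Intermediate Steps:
j = 16 (j = (-4)² = 16)
N(G) = 32 (N(G) = 16*2 = 32)
A(V) = -104 + V² - 686*V
(-281 - 275*(-315)) + A(N(a(R, 1))) = (-281 - 275*(-315)) + (-104 + 32² - 686*32) = (-281 + 86625) + (-104 + 1024 - 21952) = 86344 - 21032 = 65312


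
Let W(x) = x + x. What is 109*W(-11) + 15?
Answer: -2383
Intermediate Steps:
W(x) = 2*x
109*W(-11) + 15 = 109*(2*(-11)) + 15 = 109*(-22) + 15 = -2398 + 15 = -2383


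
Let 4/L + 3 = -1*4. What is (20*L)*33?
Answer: -2640/7 ≈ -377.14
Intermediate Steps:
L = -4/7 (L = 4/(-3 - 1*4) = 4/(-3 - 4) = 4/(-7) = 4*(-1/7) = -4/7 ≈ -0.57143)
(20*L)*33 = (20*(-4/7))*33 = -80/7*33 = -2640/7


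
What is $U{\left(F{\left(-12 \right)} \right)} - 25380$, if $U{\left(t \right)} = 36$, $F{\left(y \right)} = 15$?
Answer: $-25344$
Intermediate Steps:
$U{\left(F{\left(-12 \right)} \right)} - 25380 = 36 - 25380 = -25344$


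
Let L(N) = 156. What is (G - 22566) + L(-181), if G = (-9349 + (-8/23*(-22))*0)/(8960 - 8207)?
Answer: -16884079/753 ≈ -22422.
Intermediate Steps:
G = -9349/753 (G = (-9349 + (-8*1/23*(-22))*0)/753 = (-9349 - 8/23*(-22)*0)*(1/753) = (-9349 + (176/23)*0)*(1/753) = (-9349 + 0)*(1/753) = -9349*1/753 = -9349/753 ≈ -12.416)
(G - 22566) + L(-181) = (-9349/753 - 22566) + 156 = -17001547/753 + 156 = -16884079/753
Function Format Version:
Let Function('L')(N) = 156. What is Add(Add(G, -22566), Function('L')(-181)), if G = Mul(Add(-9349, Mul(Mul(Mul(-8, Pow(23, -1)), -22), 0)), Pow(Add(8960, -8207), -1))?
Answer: Rational(-16884079, 753) ≈ -22422.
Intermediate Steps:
G = Rational(-9349, 753) (G = Mul(Add(-9349, Mul(Mul(Mul(-8, Rational(1, 23)), -22), 0)), Pow(753, -1)) = Mul(Add(-9349, Mul(Mul(Rational(-8, 23), -22), 0)), Rational(1, 753)) = Mul(Add(-9349, Mul(Rational(176, 23), 0)), Rational(1, 753)) = Mul(Add(-9349, 0), Rational(1, 753)) = Mul(-9349, Rational(1, 753)) = Rational(-9349, 753) ≈ -12.416)
Add(Add(G, -22566), Function('L')(-181)) = Add(Add(Rational(-9349, 753), -22566), 156) = Add(Rational(-17001547, 753), 156) = Rational(-16884079, 753)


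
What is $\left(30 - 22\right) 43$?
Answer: $344$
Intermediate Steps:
$\left(30 - 22\right) 43 = 8 \cdot 43 = 344$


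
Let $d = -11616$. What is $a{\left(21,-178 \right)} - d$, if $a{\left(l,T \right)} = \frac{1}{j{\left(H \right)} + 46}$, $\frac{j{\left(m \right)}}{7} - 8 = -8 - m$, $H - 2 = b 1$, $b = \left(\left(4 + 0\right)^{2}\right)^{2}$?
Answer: $\frac{20444159}{1760} \approx 11616.0$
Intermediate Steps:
$b = 256$ ($b = \left(4^{2}\right)^{2} = 16^{2} = 256$)
$H = 258$ ($H = 2 + 256 \cdot 1 = 2 + 256 = 258$)
$j{\left(m \right)} = - 7 m$ ($j{\left(m \right)} = 56 + 7 \left(-8 - m\right) = 56 - \left(56 + 7 m\right) = - 7 m$)
$a{\left(l,T \right)} = - \frac{1}{1760}$ ($a{\left(l,T \right)} = \frac{1}{\left(-7\right) 258 + 46} = \frac{1}{-1806 + 46} = \frac{1}{-1760} = - \frac{1}{1760}$)
$a{\left(21,-178 \right)} - d = - \frac{1}{1760} - -11616 = - \frac{1}{1760} + 11616 = \frac{20444159}{1760}$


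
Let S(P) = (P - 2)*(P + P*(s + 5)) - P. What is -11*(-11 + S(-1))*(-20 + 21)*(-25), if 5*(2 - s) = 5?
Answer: 3025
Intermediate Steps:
s = 1 (s = 2 - 1/5*5 = 2 - 1 = 1)
S(P) = -P + 7*P*(-2 + P) (S(P) = (P - 2)*(P + P*(1 + 5)) - P = (-2 + P)*(P + P*6) - P = (-2 + P)*(P + 6*P) - P = (-2 + P)*(7*P) - P = 7*P*(-2 + P) - P = -P + 7*P*(-2 + P))
-11*(-11 + S(-1))*(-20 + 21)*(-25) = -11*(-11 - (-15 + 7*(-1)))*(-20 + 21)*(-25) = -11*(-11 - (-15 - 7))*(-25) = -11*(-11 - 1*(-22))*(-25) = -11*(-11 + 22)*(-25) = -121*(-25) = 3025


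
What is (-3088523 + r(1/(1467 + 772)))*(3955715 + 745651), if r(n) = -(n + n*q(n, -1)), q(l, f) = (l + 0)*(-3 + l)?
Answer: -162981076811728609437372/11224377919 ≈ -1.4520e+13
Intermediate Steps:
q(l, f) = l*(-3 + l)
r(n) = -n - n**2*(-3 + n) (r(n) = -(n + n*(n*(-3 + n))) = -(n + n**2*(-3 + n)) = -n - n**2*(-3 + n))
(-3088523 + r(1/(1467 + 772)))*(3955715 + 745651) = (-3088523 - (1 + (-3 + 1/(1467 + 772))/(1467 + 772))/(1467 + 772))*(3955715 + 745651) = (-3088523 - 1*(1 + (-3 + 1/2239)/2239)/2239)*4701366 = (-3088523 - 1*1/2239*(1 + (-3 + 1/2239)/2239))*4701366 = (-3088523 - 1*1/2239*(1 + (1/2239)*(-6716/2239)))*4701366 = (-3088523 - 1*1/2239*(1 - 6716/5013121))*4701366 = (-3088523 - 1*1/2239*5006405/5013121)*4701366 = (-3088523 - 5006405/11224377919)*4701366 = -34666749368530042/11224377919*4701366 = -162981076811728609437372/11224377919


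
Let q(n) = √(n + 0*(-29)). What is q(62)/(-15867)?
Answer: -√62/15867 ≈ -0.00049625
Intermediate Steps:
q(n) = √n (q(n) = √(n + 0) = √n)
q(62)/(-15867) = √62/(-15867) = √62*(-1/15867) = -√62/15867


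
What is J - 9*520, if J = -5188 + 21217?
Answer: 11349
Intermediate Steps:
J = 16029
J - 9*520 = 16029 - 9*520 = 16029 - 1*4680 = 16029 - 4680 = 11349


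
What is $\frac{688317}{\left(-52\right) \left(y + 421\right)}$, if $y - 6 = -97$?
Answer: $- \frac{229439}{5720} \approx -40.112$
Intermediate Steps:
$y = -91$ ($y = 6 - 97 = -91$)
$\frac{688317}{\left(-52\right) \left(y + 421\right)} = \frac{688317}{\left(-52\right) \left(-91 + 421\right)} = \frac{688317}{\left(-52\right) 330} = \frac{688317}{-17160} = 688317 \left(- \frac{1}{17160}\right) = - \frac{229439}{5720}$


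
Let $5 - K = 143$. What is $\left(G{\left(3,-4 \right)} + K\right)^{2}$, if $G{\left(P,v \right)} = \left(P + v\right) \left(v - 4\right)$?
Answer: $16900$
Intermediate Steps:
$K = -138$ ($K = 5 - 143 = -138$)
$G{\left(P,v \right)} = \left(-4 + v\right) \left(P + v\right)$ ($G{\left(P,v \right)} = \left(P + v\right) \left(-4 + v\right) = \left(-4 + v\right) \left(P + v\right)$)
$\left(G{\left(3,-4 \right)} + K\right)^{2} = \left(\left(\left(-4\right)^{2} - 12 - -16 + 3 \left(-4\right)\right) - 138\right)^{2} = \left(\left(16 - 12 + 16 - 12\right) - 138\right)^{2} = \left(8 - 138\right)^{2} = \left(-130\right)^{2} = 16900$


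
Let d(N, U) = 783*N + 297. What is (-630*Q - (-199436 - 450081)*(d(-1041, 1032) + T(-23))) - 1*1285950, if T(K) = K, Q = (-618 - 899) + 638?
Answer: -529246019773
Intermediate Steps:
Q = -879 (Q = -1517 + 638 = -879)
d(N, U) = 297 + 783*N
(-630*Q - (-199436 - 450081)*(d(-1041, 1032) + T(-23))) - 1*1285950 = (-630*(-879) - (-199436 - 450081)*((297 + 783*(-1041)) - 23)) - 1*1285950 = (553770 - (-649517)*((297 - 815103) - 23)) - 1285950 = (553770 - (-649517)*(-814806 - 23)) - 1285950 = (553770 - (-649517)*(-814829)) - 1285950 = (553770 - 1*529245287593) - 1285950 = (553770 - 529245287593) - 1285950 = -529244733823 - 1285950 = -529246019773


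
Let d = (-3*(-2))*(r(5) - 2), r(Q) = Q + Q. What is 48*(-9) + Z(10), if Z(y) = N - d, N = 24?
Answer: -456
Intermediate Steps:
r(Q) = 2*Q
d = 48 (d = (-3*(-2))*(2*5 - 2) = 6*(10 - 2) = 6*8 = 48)
Z(y) = -24 (Z(y) = 24 - 1*48 = 24 - 48 = -24)
48*(-9) + Z(10) = 48*(-9) - 24 = -432 - 24 = -456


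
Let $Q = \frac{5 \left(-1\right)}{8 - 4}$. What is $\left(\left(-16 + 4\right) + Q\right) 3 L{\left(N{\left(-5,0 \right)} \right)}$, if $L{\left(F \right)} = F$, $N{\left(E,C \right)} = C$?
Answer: $0$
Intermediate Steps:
$Q = - \frac{5}{4} \approx -1.25$
$\left(\left(-16 + 4\right) + Q\right) 3 L{\left(N{\left(-5,0 \right)} \right)} = \left(\left(-16 + 4\right) - \frac{5}{4}\right) 3 \cdot 0 = \left(-12 - \frac{5}{4}\right) 3 \cdot 0 = \left(- \frac{53}{4}\right) 3 \cdot 0 = \left(- \frac{159}{4}\right) 0 = 0$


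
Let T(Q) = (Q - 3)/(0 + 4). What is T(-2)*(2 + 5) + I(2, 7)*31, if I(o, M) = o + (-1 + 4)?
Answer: 585/4 ≈ 146.25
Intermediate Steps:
T(Q) = -¾ + Q/4 (T(Q) = (-3 + Q)/4 = (-3 + Q)*(¼) = -¾ + Q/4)
I(o, M) = 3 + o (I(o, M) = o + 3 = 3 + o)
T(-2)*(2 + 5) + I(2, 7)*31 = (-¾ + (¼)*(-2))*(2 + 5) + (3 + 2)*31 = (-¾ - ½)*7 + 5*31 = -5/4*7 + 155 = -35/4 + 155 = 585/4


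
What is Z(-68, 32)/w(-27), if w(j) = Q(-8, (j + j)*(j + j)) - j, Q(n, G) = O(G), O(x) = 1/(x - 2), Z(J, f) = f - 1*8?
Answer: 69936/78679 ≈ 0.88888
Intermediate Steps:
Z(J, f) = -8 + f (Z(J, f) = f - 8 = -8 + f)
O(x) = 1/(-2 + x)
Q(n, G) = 1/(-2 + G)
w(j) = 1/(-2 + 4*j²) - j (w(j) = 1/(-2 + (j + j)*(j + j)) - j = 1/(-2 + (2*j)*(2*j)) - j = 1/(-2 + 4*j²) - j)
Z(-68, 32)/w(-27) = (-8 + 32)/(1/(-2 + 4*(-27)²) - 1*(-27)) = 24/(1/(-2 + 4*729) + 27) = 24/(1/(-2 + 2916) + 27) = 24/(1/2914 + 27) = 24/(78679/2914) = 24*(2914/78679) = 69936/78679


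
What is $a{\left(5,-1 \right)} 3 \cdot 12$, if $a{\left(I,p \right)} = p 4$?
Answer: $-144$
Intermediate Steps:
$a{\left(I,p \right)} = 4 p$
$a{\left(5,-1 \right)} 3 \cdot 12 = 4 \left(-1\right) 3 \cdot 12 = \left(-4\right) 3 \cdot 12 = \left(-12\right) 12 = -144$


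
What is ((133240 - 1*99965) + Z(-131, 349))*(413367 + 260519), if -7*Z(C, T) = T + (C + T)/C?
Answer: 20531738961164/917 ≈ 2.2390e+10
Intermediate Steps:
Z(C, T) = -T/7 - (C + T)/(7*C) (Z(C, T) = -(T + (C + T)/C)/7 = -T/7 - (C + T)/(7*C))
((133240 - 1*99965) + Z(-131, 349))*(413367 + 260519) = ((133240 - 1*99965) + (⅐)*(-1*349 - 1*(-131)*(1 + 349))/(-131))*(413367 + 260519) = ((133240 - 99965) + (⅐)*(-1/131)*(-349 - 1*(-131)*350))*673886 = (33275 + (⅐)*(-1/131)*(-349 + 45850))*673886 = (33275 + (⅐)*(-1/131)*45501)*673886 = (33275 - 45501/917)*673886 = (30467674/917)*673886 = 20531738961164/917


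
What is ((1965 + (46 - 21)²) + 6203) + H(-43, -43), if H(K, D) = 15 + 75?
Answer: 8883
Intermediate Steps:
H(K, D) = 90
((1965 + (46 - 21)²) + 6203) + H(-43, -43) = ((1965 + (46 - 21)²) + 6203) + 90 = ((1965 + 25²) + 6203) + 90 = ((1965 + 625) + 6203) + 90 = (2590 + 6203) + 90 = 8793 + 90 = 8883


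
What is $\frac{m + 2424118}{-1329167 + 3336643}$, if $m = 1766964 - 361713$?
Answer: $\frac{3829369}{2007476} \approx 1.9076$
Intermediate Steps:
$m = 1405251$ ($m = 1766964 - 361713 = 1405251$)
$\frac{m + 2424118}{-1329167 + 3336643} = \frac{1405251 + 2424118}{-1329167 + 3336643} = \frac{3829369}{2007476}$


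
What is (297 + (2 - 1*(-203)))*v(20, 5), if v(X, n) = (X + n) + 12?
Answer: 18574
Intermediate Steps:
v(X, n) = 12 + X + n
(297 + (2 - 1*(-203)))*v(20, 5) = (297 + (2 - 1*(-203)))*(12 + 20 + 5) = (297 + (2 + 203))*37 = (297 + 205)*37 = 502*37 = 18574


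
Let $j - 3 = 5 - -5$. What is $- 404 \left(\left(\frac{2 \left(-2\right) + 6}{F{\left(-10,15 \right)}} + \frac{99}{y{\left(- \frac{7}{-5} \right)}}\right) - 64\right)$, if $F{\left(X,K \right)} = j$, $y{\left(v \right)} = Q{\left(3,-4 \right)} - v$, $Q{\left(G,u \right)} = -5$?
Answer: $\frac{3332495}{104} \approx 32043.0$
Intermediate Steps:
$y{\left(v \right)} = -5 - v$
$j = 13$ ($j = 3 + \left(5 - -5\right) = 3 + \left(5 + 5\right) = 3 + 10 = 13$)
$F{\left(X,K \right)} = 13$
$- 404 \left(\left(\frac{2 \left(-2\right) + 6}{F{\left(-10,15 \right)}} + \frac{99}{y{\left(- \frac{7}{-5} \right)}}\right) - 64\right) = - 404 \left(\left(\frac{2 \left(-2\right) + 6}{13} + \frac{99}{-5 - - \frac{7}{-5}}\right) - 64\right) = - 404 \left(\left(\left(-4 + 6\right) \frac{1}{13} + \frac{99}{-5 - \left(-7\right) \left(- \frac{1}{5}\right)}\right) - 64\right) = - 404 \left(\left(2 \cdot \frac{1}{13} + \frac{99}{-5 - \frac{7}{5}}\right) - 64\right) = - 404 \left(\left(\frac{2}{13} + \frac{99}{-5 - \frac{7}{5}}\right) - 64\right) = - 404 \left(\left(\frac{2}{13} + \frac{99}{- \frac{32}{5}}\right) - 64\right) = - 404 \left(\left(\frac{2}{13} + 99 \left(- \frac{5}{32}\right)\right) - 64\right) = - 404 \left(\left(\frac{2}{13} - \frac{495}{32}\right) - 64\right) = - 404 \left(- \frac{6371}{416} - 64\right) = \left(-404\right) \left(- \frac{32995}{416}\right) = \frac{3332495}{104}$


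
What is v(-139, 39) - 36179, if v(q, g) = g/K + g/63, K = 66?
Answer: -16714139/462 ≈ -36178.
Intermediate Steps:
v(q, g) = 43*g/1386 (v(q, g) = g/66 + g/63 = 43*g/1386)
v(-139, 39) - 36179 = (43/1386)*39 - 36179 = 559/462 - 36179 = -16714139/462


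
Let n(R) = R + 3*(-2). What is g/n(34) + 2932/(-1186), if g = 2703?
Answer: 1561831/16604 ≈ 94.063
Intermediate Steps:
n(R) = -6 + R (n(R) = R - 6 = -6 + R)
g/n(34) + 2932/(-1186) = 2703/(-6 + 34) + 2932/(-1186) = 2703/28 + 2932*(-1/1186) = 2703*(1/28) - 1466/593 = 2703/28 - 1466/593 = 1561831/16604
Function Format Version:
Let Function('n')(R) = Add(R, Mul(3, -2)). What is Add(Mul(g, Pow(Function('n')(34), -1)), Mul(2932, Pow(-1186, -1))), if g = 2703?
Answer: Rational(1561831, 16604) ≈ 94.063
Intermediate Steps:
Function('n')(R) = Add(-6, R) (Function('n')(R) = Add(R, -6) = Add(-6, R))
Add(Mul(g, Pow(Function('n')(34), -1)), Mul(2932, Pow(-1186, -1))) = Add(Mul(2703, Pow(Add(-6, 34), -1)), Mul(2932, Pow(-1186, -1))) = Add(Mul(2703, Pow(28, -1)), Mul(2932, Rational(-1, 1186))) = Add(Mul(2703, Rational(1, 28)), Rational(-1466, 593)) = Add(Rational(2703, 28), Rational(-1466, 593)) = Rational(1561831, 16604)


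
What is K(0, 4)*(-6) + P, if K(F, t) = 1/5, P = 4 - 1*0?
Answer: 14/5 ≈ 2.8000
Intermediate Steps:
P = 4 (P = 4 + 0 = 4)
K(F, t) = ⅕
K(0, 4)*(-6) + P = (⅕)*(-6) + 4 = -6/5 + 4 = 14/5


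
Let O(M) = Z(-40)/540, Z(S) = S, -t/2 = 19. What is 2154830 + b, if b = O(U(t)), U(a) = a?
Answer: 58180408/27 ≈ 2.1548e+6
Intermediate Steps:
t = -38 (t = -2*19 = -38)
O(M) = -2/27 (O(M) = -40/540 = -40*1/540 = -2/27)
b = -2/27 ≈ -0.074074
2154830 + b = 2154830 - 2/27 = 58180408/27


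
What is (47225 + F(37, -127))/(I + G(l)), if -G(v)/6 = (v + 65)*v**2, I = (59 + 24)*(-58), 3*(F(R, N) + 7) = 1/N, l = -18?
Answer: -17990057/36645342 ≈ -0.49092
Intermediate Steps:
F(R, N) = -7 + 1/(3*N)
I = -4814 (I = 83*(-58) = -4814)
G(v) = -6*v**2*(65 + v) (G(v) = -6*(v + 65)*v**2 = -6*(65 + v)*v**2 = -6*v**2*(65 + v))
(47225 + F(37, -127))/(I + G(l)) = (47225 + (-7 + (1/3)/(-127)))/(-4814 + 6*(-18)**2*(-65 - 1*(-18))) = (47225 + (-7 + (1/3)*(-1/127)))/(-4814 + 6*324*(-65 + 18)) = (47225 + (-7 - 1/381))/(-4814 + 6*324*(-47)) = (47225 - 2668/381)/(-4814 - 91368) = (17990057/381)/(-96182) = (17990057/381)*(-1/96182) = -17990057/36645342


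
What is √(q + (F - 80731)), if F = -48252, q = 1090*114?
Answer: I*√4723 ≈ 68.724*I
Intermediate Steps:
q = 124260
√(q + (F - 80731)) = √(124260 + (-48252 - 80731)) = √(124260 - 128983) = √(-4723) = I*√4723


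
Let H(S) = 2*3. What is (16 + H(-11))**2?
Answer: 484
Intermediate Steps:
H(S) = 6
(16 + H(-11))**2 = (16 + 6)**2 = 22**2 = 484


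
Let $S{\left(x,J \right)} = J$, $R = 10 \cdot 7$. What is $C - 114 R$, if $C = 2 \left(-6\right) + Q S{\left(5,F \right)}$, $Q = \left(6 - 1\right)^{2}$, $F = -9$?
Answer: $-8217$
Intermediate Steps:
$R = 70$
$Q = 25$ ($Q = 5^{2} = 25$)
$C = -237$ ($C = 2 \left(-6\right) + 25 \left(-9\right) = -12 - 225 = -237$)
$C - 114 R = -237 - 7980 = -8217$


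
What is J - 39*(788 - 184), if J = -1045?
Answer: -24601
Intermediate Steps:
J - 39*(788 - 184) = -1045 - 39*(788 - 184) = -1045 - 39*604 = -1045 - 23556 = -24601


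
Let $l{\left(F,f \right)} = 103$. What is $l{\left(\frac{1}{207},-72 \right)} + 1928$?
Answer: $2031$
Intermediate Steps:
$l{\left(\frac{1}{207},-72 \right)} + 1928 = 103 + 1928 = 2031$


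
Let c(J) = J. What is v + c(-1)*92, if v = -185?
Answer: -277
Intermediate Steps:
v + c(-1)*92 = -185 - 1*92 = -185 - 92 = -277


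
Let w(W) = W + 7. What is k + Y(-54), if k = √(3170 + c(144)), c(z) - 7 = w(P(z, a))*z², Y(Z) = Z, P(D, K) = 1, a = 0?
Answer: -54 + 51*√65 ≈ 357.18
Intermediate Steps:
w(W) = 7 + W
c(z) = 7 + 8*z² (c(z) = 7 + (7 + 1)*z² = 7 + 8*z²)
k = 51*√65 (k = √(3170 + (7 + 8*144²)) = √(3170 + (7 + 8*20736)) = √(3170 + (7 + 165888)) = √(3170 + 165895) = √169065 = 51*√65 ≈ 411.18)
k + Y(-54) = 51*√65 - 54 = -54 + 51*√65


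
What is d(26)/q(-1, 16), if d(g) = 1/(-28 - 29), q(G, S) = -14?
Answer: 1/798 ≈ 0.0012531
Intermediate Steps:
d(g) = -1/57 (d(g) = 1/(-57) = -1/57)
d(26)/q(-1, 16) = -1/57/(-14) = -1/57*(-1/14) = 1/798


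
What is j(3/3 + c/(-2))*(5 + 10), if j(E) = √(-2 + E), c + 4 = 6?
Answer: 15*I*√2 ≈ 21.213*I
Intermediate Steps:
c = 2 (c = -4 + 6 = 2)
j(3/3 + c/(-2))*(5 + 10) = √(-2 + (3/3 + 2/(-2)))*(5 + 10) = √(-2 + (3*(⅓) + 2*(-½)))*15 = √(-2 + (1 - 1))*15 = √(-2 + 0)*15 = √(-2)*15 = (I*√2)*15 = 15*I*√2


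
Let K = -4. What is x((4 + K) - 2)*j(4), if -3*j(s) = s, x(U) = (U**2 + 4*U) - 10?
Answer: 56/3 ≈ 18.667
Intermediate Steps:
x(U) = -10 + U**2 + 4*U
j(s) = -s/3
x((4 + K) - 2)*j(4) = (-10 + ((4 - 4) - 2)**2 + 4*((4 - 4) - 2))*(-1/3*4) = (-10 + (0 - 2)**2 + 4*(0 - 2))*(-4/3) = (-10 + (-2)**2 + 4*(-2))*(-4/3) = (-10 + 4 - 8)*(-4/3) = -14*(-4/3) = 56/3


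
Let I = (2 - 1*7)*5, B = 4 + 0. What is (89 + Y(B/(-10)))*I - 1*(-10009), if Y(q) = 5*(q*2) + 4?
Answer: 7784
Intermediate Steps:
B = 4
Y(q) = 4 + 10*q (Y(q) = 5*(2*q) + 4 = 10*q + 4 = 4 + 10*q)
I = -25 (I = (2 - 7)*5 = -5*5 = -25)
(89 + Y(B/(-10)))*I - 1*(-10009) = (89 + (4 + 10*(4/(-10))))*(-25) - 1*(-10009) = (89 + (4 + 10*(4*(-1/10))))*(-25) + 10009 = (89 + (4 + 10*(-2/5)))*(-25) + 10009 = (89 + (4 - 4))*(-25) + 10009 = (89 + 0)*(-25) + 10009 = 89*(-25) + 10009 = -2225 + 10009 = 7784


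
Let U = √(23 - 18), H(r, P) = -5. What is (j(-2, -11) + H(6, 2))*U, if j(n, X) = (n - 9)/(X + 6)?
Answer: -14*√5/5 ≈ -6.2610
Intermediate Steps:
j(n, X) = (-9 + n)/(6 + X)
U = √5 ≈ 2.2361
(j(-2, -11) + H(6, 2))*U = ((-9 - 2)/(6 - 11) - 5)*√5 = (-11/(-5) - 5)*√5 = (-⅕*(-11) - 5)*√5 = (11/5 - 5)*√5 = -14*√5/5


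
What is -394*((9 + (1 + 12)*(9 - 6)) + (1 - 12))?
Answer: -14578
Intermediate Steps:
-394*((9 + (1 + 12)*(9 - 6)) + (1 - 12)) = -394*((9 + 13*3) - 11) = -394*((9 + 39) - 11) = -394*(48 - 11) = -394*37 = -14578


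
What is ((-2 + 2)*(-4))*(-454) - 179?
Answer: -179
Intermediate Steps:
((-2 + 2)*(-4))*(-454) - 179 = (0*(-4))*(-454) - 179 = 0*(-454) - 179 = 0 - 179 = -179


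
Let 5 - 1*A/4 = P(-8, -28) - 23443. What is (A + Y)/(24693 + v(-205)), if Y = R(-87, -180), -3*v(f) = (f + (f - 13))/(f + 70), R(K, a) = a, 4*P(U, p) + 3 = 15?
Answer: 2106000/555569 ≈ 3.7907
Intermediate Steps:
P(U, p) = 3 (P(U, p) = -3/4 + (1/4)*15 = -3/4 + 15/4 = 3)
v(f) = -(-13 + 2*f)/(3*(70 + f)) (v(f) = -(f + (f - 13))/(3*(f + 70)) = -(f + (-13 + f))/(3*(70 + f)) = -(-13 + 2*f)/(3*(70 + f)))
A = 93780 (A = 20 - 4*(3 - 23443) = 20 - 4*(-23440) = 20 + 93760 = 93780)
Y = -180
(A + Y)/(24693 + v(-205)) = (93780 - 180)/(24693 + (13 - 2*(-205))/(3*(70 - 205))) = 93600/(24693 + (1/3)*(13 + 410)/(-135)) = 93600/(24693 + (1/3)*(-1/135)*423) = 93600/(24693 - 47/45) = 93600/(1111138/45) = 93600*(45/1111138) = 2106000/555569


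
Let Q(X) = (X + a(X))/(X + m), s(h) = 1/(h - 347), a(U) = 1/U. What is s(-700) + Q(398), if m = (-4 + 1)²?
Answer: 165688049/169599342 ≈ 0.97694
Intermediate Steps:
s(h) = 1/(-347 + h)
m = 9 (m = (-3)² = 9)
Q(X) = (X + 1/X)/(9 + X) (Q(X) = (X + 1/X)/(X + 9) = (X + 1/X)/(9 + X))
s(-700) + Q(398) = 1/(-347 - 700) + (1 + 398²)/(398*(9 + 398)) = 1/(-1047) + (1/398)*(1 + 158404)/407 = -1/1047 + (1/398)*(1/407)*158405 = -1/1047 + 158405/161986 = 165688049/169599342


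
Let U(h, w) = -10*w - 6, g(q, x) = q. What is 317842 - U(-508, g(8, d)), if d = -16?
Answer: 317928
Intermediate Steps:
U(h, w) = -6 - 10*w
317842 - U(-508, g(8, d)) = 317842 - (-6 - 10*8) = 317842 - (-6 - 80) = 317842 - 1*(-86) = 317842 + 86 = 317928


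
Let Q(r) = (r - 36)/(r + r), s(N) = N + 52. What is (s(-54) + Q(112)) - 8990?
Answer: -503533/56 ≈ -8991.7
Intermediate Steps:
s(N) = 52 + N
Q(r) = (-36 + r)/(2*r) (Q(r) = (-36 + r)/((2*r)) = (-36 + r)*(1/(2*r)) = (-36 + r)/(2*r))
(s(-54) + Q(112)) - 8990 = ((52 - 54) + (1/2)*(-36 + 112)/112) - 8990 = (-2 + (1/2)*(1/112)*76) - 8990 = (-2 + 19/56) - 8990 = -93/56 - 8990 = -503533/56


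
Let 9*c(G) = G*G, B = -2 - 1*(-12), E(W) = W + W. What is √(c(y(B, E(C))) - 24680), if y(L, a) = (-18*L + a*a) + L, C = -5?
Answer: 2*I*√54305/3 ≈ 155.36*I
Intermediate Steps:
E(W) = 2*W
B = 10 (B = -2 + 12 = 10)
y(L, a) = a² - 17*L (y(L, a) = (-18*L + a²) + L = (a² - 18*L) + L = a² - 17*L)
c(G) = G²/9 (c(G) = (G*G)/9 = G²/9)
√(c(y(B, E(C))) - 24680) = √(((2*(-5))² - 17*10)²/9 - 24680) = √(((-10)² - 170)²/9 - 24680) = √((100 - 170)²/9 - 24680) = √((⅑)*(-70)² - 24680) = √((⅑)*4900 - 24680) = √(4900/9 - 24680) = √(-217220/9) = 2*I*√54305/3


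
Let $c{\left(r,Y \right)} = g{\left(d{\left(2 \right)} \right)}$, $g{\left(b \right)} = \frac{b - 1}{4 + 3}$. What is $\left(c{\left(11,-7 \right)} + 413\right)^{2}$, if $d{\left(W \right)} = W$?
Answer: $\frac{8363664}{49} \approx 1.7069 \cdot 10^{5}$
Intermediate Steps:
$g{\left(b \right)} = - \frac{1}{7} + \frac{b}{7}$ ($g{\left(b \right)} = \frac{-1 + b}{7} = \left(-1 + b\right) \frac{1}{7} = - \frac{1}{7} + \frac{b}{7}$)
$c{\left(r,Y \right)} = \frac{1}{7}$ ($c{\left(r,Y \right)} = - \frac{1}{7} + \frac{1}{7} \cdot 2 = - \frac{1}{7} + \frac{2}{7} = \frac{1}{7}$)
$\left(c{\left(11,-7 \right)} + 413\right)^{2} = \left(\frac{1}{7} + 413\right)^{2} = \left(\frac{2892}{7}\right)^{2} = \frac{8363664}{49}$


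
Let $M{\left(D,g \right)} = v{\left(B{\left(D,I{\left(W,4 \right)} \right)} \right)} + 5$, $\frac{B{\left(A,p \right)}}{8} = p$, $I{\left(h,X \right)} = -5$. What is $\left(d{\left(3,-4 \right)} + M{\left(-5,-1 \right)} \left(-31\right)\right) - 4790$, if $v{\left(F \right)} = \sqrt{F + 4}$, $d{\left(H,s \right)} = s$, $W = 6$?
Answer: $-4949 - 186 i \approx -4949.0 - 186.0 i$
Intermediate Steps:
$B{\left(A,p \right)} = 8 p$
$v{\left(F \right)} = \sqrt{4 + F}$
$M{\left(D,g \right)} = 5 + 6 i$ ($M{\left(D,g \right)} = \sqrt{4 + 8 \left(-5\right)} + 5 = \sqrt{4 - 40} + 5 = \sqrt{-36} + 5 = 6 i + 5 = 5 + 6 i$)
$\left(d{\left(3,-4 \right)} + M{\left(-5,-1 \right)} \left(-31\right)\right) - 4790 = \left(-4 + \left(5 + 6 i\right) \left(-31\right)\right) - 4790 = \left(-4 - \left(155 + 186 i\right)\right) - 4790 = \left(-159 - 186 i\right) - 4790 = -4949 - 186 i$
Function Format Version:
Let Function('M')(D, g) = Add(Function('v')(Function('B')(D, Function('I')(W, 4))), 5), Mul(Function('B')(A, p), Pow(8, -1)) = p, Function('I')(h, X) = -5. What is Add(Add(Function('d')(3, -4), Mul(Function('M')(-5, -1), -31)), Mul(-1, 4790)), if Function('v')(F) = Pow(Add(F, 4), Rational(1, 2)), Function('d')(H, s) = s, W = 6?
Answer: Add(-4949, Mul(-186, I)) ≈ Add(-4949.0, Mul(-186.00, I))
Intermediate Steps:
Function('B')(A, p) = Mul(8, p)
Function('v')(F) = Pow(Add(4, F), Rational(1, 2))
Function('M')(D, g) = Add(5, Mul(6, I)) (Function('M')(D, g) = Add(Pow(Add(4, Mul(8, -5)), Rational(1, 2)), 5) = Add(Pow(Add(4, -40), Rational(1, 2)), 5) = Add(Pow(-36, Rational(1, 2)), 5) = Add(Mul(6, I), 5) = Add(5, Mul(6, I)))
Add(Add(Function('d')(3, -4), Mul(Function('M')(-5, -1), -31)), Mul(-1, 4790)) = Add(Add(-4, Mul(Add(5, Mul(6, I)), -31)), Mul(-1, 4790)) = Add(Add(-4, Add(-155, Mul(-186, I))), -4790) = Add(Add(-159, Mul(-186, I)), -4790) = Add(-4949, Mul(-186, I))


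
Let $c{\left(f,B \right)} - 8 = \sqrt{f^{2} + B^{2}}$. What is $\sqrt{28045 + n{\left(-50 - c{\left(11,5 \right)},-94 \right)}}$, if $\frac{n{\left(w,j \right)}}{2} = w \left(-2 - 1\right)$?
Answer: $\sqrt{28393 + 6 \sqrt{146}} \approx 168.72$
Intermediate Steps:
$c{\left(f,B \right)} = 8 + \sqrt{B^{2} + f^{2}}$ ($c{\left(f,B \right)} = 8 + \sqrt{f^{2} + B^{2}} = 8 + \sqrt{B^{2} + f^{2}}$)
$n{\left(w,j \right)} = - 6 w$ ($n{\left(w,j \right)} = 2 w \left(-2 - 1\right) = 2 w \left(-3\right) = 2 \left(- 3 w\right) = - 6 w$)
$\sqrt{28045 + n{\left(-50 - c{\left(11,5 \right)},-94 \right)}} = \sqrt{28045 - 6 \left(-50 - \left(8 + \sqrt{5^{2} + 11^{2}}\right)\right)} = \sqrt{28045 - 6 \left(-50 - \left(8 + \sqrt{25 + 121}\right)\right)} = \sqrt{28045 - 6 \left(-50 - \left(8 + \sqrt{146}\right)\right)} = \sqrt{28045 - 6 \left(-58 - \sqrt{146}\right)} = \sqrt{28045 + \left(348 + 6 \sqrt{146}\right)} = \sqrt{28393 + 6 \sqrt{146}}$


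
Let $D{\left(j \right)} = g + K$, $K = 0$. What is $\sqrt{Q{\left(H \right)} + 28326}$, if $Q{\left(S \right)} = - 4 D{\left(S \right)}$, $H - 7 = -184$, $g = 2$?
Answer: $\sqrt{28318} \approx 168.28$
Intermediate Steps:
$D{\left(j \right)} = 2$ ($D{\left(j \right)} = 2 + 0 = 2$)
$H = -177$ ($H = 7 - 184 = -177$)
$Q{\left(S \right)} = -8$ ($Q{\left(S \right)} = \left(-4\right) 2 = -8$)
$\sqrt{Q{\left(H \right)} + 28326} = \sqrt{-8 + 28326} = \sqrt{28318}$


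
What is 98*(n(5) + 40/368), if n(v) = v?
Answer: 11515/23 ≈ 500.65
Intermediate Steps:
98*(n(5) + 40/368) = 98*(5 + 40/368) = 98*(5 + 40*(1/368)) = 98*(5 + 5/46) = 98*(235/46) = 11515/23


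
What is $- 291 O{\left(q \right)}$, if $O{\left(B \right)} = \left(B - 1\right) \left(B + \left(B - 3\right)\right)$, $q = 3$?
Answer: $-1746$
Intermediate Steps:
$O{\left(B \right)} = \left(-1 + B\right) \left(-3 + 2 B\right)$ ($O{\left(B \right)} = \left(-1 + B\right) \left(B + \left(-3 + B\right)\right) = \left(-1 + B\right) \left(-3 + 2 B\right)$)
$- 291 O{\left(q \right)} = - 291 \left(3 - 15 + 2 \cdot 3^{2}\right) = - 291 \left(3 - 15 + 2 \cdot 9\right) = - 291 \left(3 - 15 + 18\right) = \left(-291\right) 6 = -1746$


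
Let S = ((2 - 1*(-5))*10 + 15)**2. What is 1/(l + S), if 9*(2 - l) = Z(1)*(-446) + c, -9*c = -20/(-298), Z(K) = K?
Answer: 12069/87820759 ≈ 0.00013743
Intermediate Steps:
c = -10/1341 (c = -(-20)/(9*(-298)) = -(-20)*(-1)/(9*298) = -1/9*10/149 = -10/1341 ≈ -0.0074571)
l = 622234/12069 (l = 2 - (1*(-446) - 10/1341)/9 = 2 - (-446 - 10/1341)/9 = 2 - 1/9*(-598096/1341) = 2 + 598096/12069 = 622234/12069 ≈ 51.556)
S = 7225 (S = ((2 + 5)*10 + 15)**2 = (7*10 + 15)**2 = (70 + 15)**2 = 85**2 = 7225)
1/(l + S) = 1/(622234/12069 + 7225) = 1/(87820759/12069) = 12069/87820759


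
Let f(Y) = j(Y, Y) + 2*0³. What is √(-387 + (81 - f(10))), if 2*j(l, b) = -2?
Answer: I*√305 ≈ 17.464*I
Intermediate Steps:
j(l, b) = -1 (j(l, b) = (½)*(-2) = -1)
f(Y) = -1 (f(Y) = -1 + 2*0³ = -1 + 2*0 = -1 + 0 = -1)
√(-387 + (81 - f(10))) = √(-387 + (81 - 1*(-1))) = √(-387 + (81 + 1)) = √(-387 + 82) = √(-305) = I*√305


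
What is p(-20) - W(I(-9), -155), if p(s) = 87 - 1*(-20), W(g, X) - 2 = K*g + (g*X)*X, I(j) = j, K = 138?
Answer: 217572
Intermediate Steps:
W(g, X) = 2 + 138*g + g*X² (W(g, X) = 2 + (138*g + (g*X)*X) = 2 + (138*g + (X*g)*X) = 2 + (138*g + g*X²) = 2 + 138*g + g*X²)
p(s) = 107 (p(s) = 87 + 20 = 107)
p(-20) - W(I(-9), -155) = 107 - (2 + 138*(-9) - 9*(-155)²) = 107 - (2 - 1242 - 9*24025) = 107 - (2 - 1242 - 216225) = 107 - 1*(-217465) = 107 + 217465 = 217572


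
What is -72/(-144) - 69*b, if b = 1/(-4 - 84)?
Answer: 113/88 ≈ 1.2841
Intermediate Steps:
b = -1/88 (b = 1/(-88) = -1/88 ≈ -0.011364)
-72/(-144) - 69*b = -72/(-144) - 69*(-1/88) = -72*(-1/144) + 69/88 = ½ + 69/88 = 113/88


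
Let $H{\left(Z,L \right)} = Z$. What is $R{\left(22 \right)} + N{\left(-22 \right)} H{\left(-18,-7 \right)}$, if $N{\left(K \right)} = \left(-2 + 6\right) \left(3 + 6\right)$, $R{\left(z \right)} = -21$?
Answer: $-669$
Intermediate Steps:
$N{\left(K \right)} = 36$ ($N{\left(K \right)} = 4 \cdot 9 = 36$)
$R{\left(22 \right)} + N{\left(-22 \right)} H{\left(-18,-7 \right)} = -21 + 36 \left(-18\right) = -21 - 648 = -669$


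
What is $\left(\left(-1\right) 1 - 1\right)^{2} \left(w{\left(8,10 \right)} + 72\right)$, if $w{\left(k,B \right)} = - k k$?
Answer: $32$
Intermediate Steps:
$w{\left(k,B \right)} = - k^{2}$
$\left(\left(-1\right) 1 - 1\right)^{2} \left(w{\left(8,10 \right)} + 72\right) = \left(\left(-1\right) 1 - 1\right)^{2} \left(- 8^{2} + 72\right) = \left(-1 - 1\right)^{2} \left(\left(-1\right) 64 + 72\right) = \left(-2\right)^{2} \left(-64 + 72\right) = 4 \cdot 8 = 32$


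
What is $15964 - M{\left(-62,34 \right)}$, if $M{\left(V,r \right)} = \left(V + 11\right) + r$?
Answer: $15981$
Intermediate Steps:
$M{\left(V,r \right)} = 11 + V + r$ ($M{\left(V,r \right)} = \left(11 + V\right) + r = 11 + V + r$)
$15964 - M{\left(-62,34 \right)} = 15964 - \left(11 - 62 + 34\right) = 15964 - -17 = 15964 + 17 = 15981$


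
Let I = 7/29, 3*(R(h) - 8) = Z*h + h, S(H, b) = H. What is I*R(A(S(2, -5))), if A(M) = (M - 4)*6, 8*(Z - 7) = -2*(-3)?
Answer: -189/29 ≈ -6.5172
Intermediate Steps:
Z = 31/4 (Z = 7 + (-2*(-3))/8 = 7 + (⅛)*6 = 7 + ¾ = 31/4 ≈ 7.7500)
A(M) = -24 + 6*M (A(M) = (-4 + M)*6 = -24 + 6*M)
R(h) = 8 + 35*h/12 (R(h) = 8 + (31*h/4 + h)/3 = 8 + (35*h/4)/3 = 8 + 35*h/12)
I = 7/29 (I = 7*(1/29) = 7/29 ≈ 0.24138)
I*R(A(S(2, -5))) = 7*(8 + 35*(-24 + 6*2)/12)/29 = 7*(8 + 35*(-24 + 12)/12)/29 = 7*(8 + (35/12)*(-12))/29 = 7*(8 - 35)/29 = (7/29)*(-27) = -189/29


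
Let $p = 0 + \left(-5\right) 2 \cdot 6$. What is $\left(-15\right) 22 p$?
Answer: $19800$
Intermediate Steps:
$p = -60$ ($p = 0 - 60 = -60$)
$\left(-15\right) 22 p = \left(-15\right) 22 \left(-60\right) = \left(-330\right) \left(-60\right) = 19800$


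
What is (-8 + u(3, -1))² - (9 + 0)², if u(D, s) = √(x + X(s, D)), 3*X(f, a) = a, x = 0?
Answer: -32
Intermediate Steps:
X(f, a) = a/3
u(D, s) = √3*√D/3 (u(D, s) = √(0 + D/3) = √(D/3) = √3*√D/3)
(-8 + u(3, -1))² - (9 + 0)² = (-8 + √3*√3/3)² - (9 + 0)² = (-8 + 1)² - 1*9² = (-7)² - 1*81 = 49 - 81 = -32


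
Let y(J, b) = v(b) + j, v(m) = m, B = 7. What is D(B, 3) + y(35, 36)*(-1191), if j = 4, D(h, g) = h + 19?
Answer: -47614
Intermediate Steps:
D(h, g) = 19 + h
y(J, b) = 4 + b (y(J, b) = b + 4 = 4 + b)
D(B, 3) + y(35, 36)*(-1191) = (19 + 7) + (4 + 36)*(-1191) = 26 + 40*(-1191) = 26 - 47640 = -47614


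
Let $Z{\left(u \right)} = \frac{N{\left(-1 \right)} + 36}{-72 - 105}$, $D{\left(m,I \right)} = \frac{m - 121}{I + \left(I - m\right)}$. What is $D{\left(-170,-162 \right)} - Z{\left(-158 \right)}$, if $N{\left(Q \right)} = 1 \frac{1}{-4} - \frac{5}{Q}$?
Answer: $\frac{115565}{54516} \approx 2.1198$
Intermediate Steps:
$N{\left(Q \right)} = - \frac{1}{4} - \frac{5}{Q}$ ($N{\left(Q \right)} = 1 \left(- \frac{1}{4}\right) - \frac{5}{Q} = - \frac{1}{4} - \frac{5}{Q}$)
$D{\left(m,I \right)} = \frac{-121 + m}{- m + 2 I}$
$Z{\left(u \right)} = - \frac{163}{708}$ ($Z{\left(u \right)} = \frac{\frac{-20 - -1}{4 \left(-1\right)} + 36}{-72 - 105} = \frac{\frac{1}{4} \left(-1\right) \left(-20 + 1\right) + 36}{-177} = \left(\frac{1}{4} \left(-1\right) \left(-19\right) + 36\right) \left(- \frac{1}{177}\right) = \left(\frac{19}{4} + 36\right) \left(- \frac{1}{177}\right) = \frac{163}{4} \left(- \frac{1}{177}\right) = - \frac{163}{708}$)
$D{\left(-170,-162 \right)} - Z{\left(-158 \right)} = \frac{-121 - 170}{\left(-1\right) \left(-170\right) + 2 \left(-162\right)} - - \frac{163}{708} = \frac{1}{170 - 324} \left(-291\right) + \frac{163}{708} = \frac{1}{-154} \left(-291\right) + \frac{163}{708} = \left(- \frac{1}{154}\right) \left(-291\right) + \frac{163}{708} = \frac{291}{154} + \frac{163}{708} = \frac{115565}{54516}$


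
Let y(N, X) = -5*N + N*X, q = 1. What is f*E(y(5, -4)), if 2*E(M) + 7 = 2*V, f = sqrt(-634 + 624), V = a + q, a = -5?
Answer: -15*I*sqrt(10)/2 ≈ -23.717*I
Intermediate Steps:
V = -4 (V = -5 + 1 = -4)
f = I*sqrt(10) (f = sqrt(-10) = I*sqrt(10) ≈ 3.1623*I)
E(M) = -15/2 (E(M) = -7/2 + (2*(-4))/2 = -7/2 + (1/2)*(-8) = -7/2 - 4 = -15/2)
f*E(y(5, -4)) = (I*sqrt(10))*(-15/2) = -15*I*sqrt(10)/2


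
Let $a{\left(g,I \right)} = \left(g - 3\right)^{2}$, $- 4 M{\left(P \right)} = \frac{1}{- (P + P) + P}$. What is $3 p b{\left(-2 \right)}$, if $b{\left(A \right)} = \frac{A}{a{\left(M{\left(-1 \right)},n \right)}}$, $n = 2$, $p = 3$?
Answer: $- \frac{288}{169} \approx -1.7041$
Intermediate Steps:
$M{\left(P \right)} = \frac{1}{4 P}$ ($M{\left(P \right)} = - \frac{1}{4 \left(- (P + P) + P\right)} = - \frac{1}{4 \left(- 2 P + P\right)} = - \frac{1}{4 \left(- P\right)} = - \frac{\left(-1\right) \frac{1}{P}}{4} = \frac{1}{4 P}$)
$a{\left(g,I \right)} = \left(-3 + g\right)^{2}$
$b{\left(A \right)} = \frac{16 A}{169}$ ($b{\left(A \right)} = \frac{A}{\left(-3 + \frac{1}{4 \left(-1\right)}\right)^{2}} = \frac{A}{\left(-3 + \frac{1}{4} \left(-1\right)\right)^{2}} = \frac{A}{\left(-3 - \frac{1}{4}\right)^{2}} = \frac{A}{\left(- \frac{13}{4}\right)^{2}} = \frac{A}{\frac{169}{16}} = A \frac{16}{169} = \frac{16 A}{169}$)
$3 p b{\left(-2 \right)} = 3 \cdot 3 \cdot \frac{16}{169} \left(-2\right) = 9 \left(- \frac{32}{169}\right) = - \frac{288}{169}$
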